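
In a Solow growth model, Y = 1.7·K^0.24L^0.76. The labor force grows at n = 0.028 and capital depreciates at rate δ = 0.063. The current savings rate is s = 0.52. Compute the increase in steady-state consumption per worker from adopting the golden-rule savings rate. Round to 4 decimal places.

Break-even investment rate: n + δ = 0.028 + 0.063 = 0.091.
Current steady state (s = 0.52): k* = (0.52·1.7/0.091)^(1/0.76) ≈ 19.9170, y* = 1.7·19.9170^0.24 ≈ 3.4855, c* = (1−0.52)·3.4855 ≈ 1.6730.
Maximizing c = f(k) − (n+δ)·k gives f'(k) = n+δ, i.e. 0.24·1.7·k^(0.24−1) = 0.091, so k_gold = (0.24·1.7/0.091)^(1/0.76) ≈ 7.2010.
y_gold = 1.7·7.2010^0.24 ≈ 2.7304, c_gold = y_gold − 0.091·k_gold ≈ 2.0751.
Gain: Δc = 2.0751 − 1.6730 ≈ 0.4021.

Δc ≈ 0.4021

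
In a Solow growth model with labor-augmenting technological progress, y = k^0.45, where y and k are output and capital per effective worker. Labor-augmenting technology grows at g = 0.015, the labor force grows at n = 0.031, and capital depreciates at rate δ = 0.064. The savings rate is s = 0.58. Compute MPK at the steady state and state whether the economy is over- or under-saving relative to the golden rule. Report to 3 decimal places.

over-saving; MPK ≈ 0.085

Capital per effective worker breaks even when investment replaces (n + g + δ)·k; here n + g + δ = 0.11.
Steady-state k*: s·k^0.45 = 0.11·k gives k* = (0.58/0.11)^(1/0.55) ≈ 20.5490.
MPK = 0.45·20.5490^(-0.55) ≈ 0.0853.
MPK < n+g+δ = 0.11, so the economy is dynamically inefficient (over-saving).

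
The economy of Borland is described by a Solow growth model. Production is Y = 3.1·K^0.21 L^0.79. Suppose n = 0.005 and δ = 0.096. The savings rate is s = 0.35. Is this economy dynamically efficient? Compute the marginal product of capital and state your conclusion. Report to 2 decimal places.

dynamically inefficient; MPK ≈ 0.06

The effective depreciation rate is n + δ = 0.005 + 0.096 = 0.101.
Steady-state k*: s·A·k^0.21 = 0.101·k gives k* = (0.35·3.1/0.101)^(1/0.79) ≈ 20.1930.
MPK = 0.21·3.1·20.1930^(-0.79) ≈ 0.0606.
MPK < n+δ = 0.101, so the economy is dynamically inefficient (over-saving).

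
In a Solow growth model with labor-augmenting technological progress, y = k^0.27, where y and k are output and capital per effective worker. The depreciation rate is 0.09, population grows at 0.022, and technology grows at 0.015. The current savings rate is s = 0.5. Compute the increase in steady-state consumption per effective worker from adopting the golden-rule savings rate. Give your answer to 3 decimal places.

Δc ≈ 0.135

Capital per effective worker breaks even when investment replaces (n + g + δ)·k; here n + g + δ = 0.127.
Current steady state (s = 0.5): k* = (0.5/0.127)^(1/0.73) ≈ 6.5358, y* = 6.5358^0.27 ≈ 1.6601, c* = (1−0.5)·1.6601 ≈ 0.8300.
Maximizing c = f(k) − (n+g+δ)·k gives f'(k) = n+g+δ, i.e. 0.27·k^(0.27−1) = 0.127, so k_gold = (0.27/0.127)^(1/0.73) ≈ 2.8100.
y_gold = 2.8100^0.27 ≈ 1.3218, c_gold = y_gold − 0.127·k_gold ≈ 0.9649.
Gain: Δc = 0.9649 − 0.8300 ≈ 0.1348.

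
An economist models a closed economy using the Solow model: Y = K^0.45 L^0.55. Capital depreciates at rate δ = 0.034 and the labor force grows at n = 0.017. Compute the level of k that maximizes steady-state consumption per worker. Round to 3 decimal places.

k_gold ≈ 52.402

Break-even investment rate: n + δ = 0.017 + 0.034 = 0.051.
At the golden rule the marginal product of capital equals n+δ: 0.45·k^(0.45−1) = 0.051. Solving, k_gold = (0.45/0.051)^(1/0.55) ≈ 52.4022.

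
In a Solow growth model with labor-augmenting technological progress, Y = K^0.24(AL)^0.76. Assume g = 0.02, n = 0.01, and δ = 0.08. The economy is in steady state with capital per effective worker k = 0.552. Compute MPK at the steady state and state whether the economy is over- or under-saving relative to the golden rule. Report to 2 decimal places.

under-saving; MPK ≈ 0.38

Break-even investment rate: n + g + δ = 0.01 + 0.02 + 0.08 = 0.11.
MPK = 0.24·k^(0.24−1) = 0.24·0.552^(-0.76) ≈ 0.3770.
MPK > 0.11, so the economy is dynamically efficient (under-saving).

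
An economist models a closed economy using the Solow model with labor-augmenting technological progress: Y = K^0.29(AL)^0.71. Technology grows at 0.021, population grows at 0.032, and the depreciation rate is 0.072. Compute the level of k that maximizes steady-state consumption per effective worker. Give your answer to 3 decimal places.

The effective depreciation rate is n + g + δ = 0.032 + 0.021 + 0.072 = 0.125.
Golden rule sets MPK = n+g+δ: 0.29·k^(0.29−1) = 0.125, so k_gold = (0.29/0.125)^(1/0.71) ≈ 3.2717.

k_gold ≈ 3.272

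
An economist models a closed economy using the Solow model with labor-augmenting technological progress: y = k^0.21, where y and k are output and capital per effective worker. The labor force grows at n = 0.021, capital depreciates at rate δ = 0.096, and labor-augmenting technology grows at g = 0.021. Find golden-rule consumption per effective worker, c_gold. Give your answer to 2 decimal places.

Capital per effective worker breaks even when investment replaces (n + g + δ)·k; here n + g + δ = 0.138.
Golden rule sets MPK = n+g+δ: 0.21·k^(0.21−1) = 0.138, so k_gold = (0.21/0.138)^(1/0.79) ≈ 1.7014.
y_gold = 1.7014^0.21 ≈ 1.1181.
c_gold = y_gold − (n+g+δ)·k_gold = 1.1181 − 0.138·1.7014 ≈ 0.8833.

c_gold ≈ 0.88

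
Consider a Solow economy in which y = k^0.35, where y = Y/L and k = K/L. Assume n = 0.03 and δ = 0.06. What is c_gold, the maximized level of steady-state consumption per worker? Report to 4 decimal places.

c_gold ≈ 1.3506

n + δ = 0.03 + 0.06 = 0.09.
At the golden rule the marginal product of capital equals n+δ: 0.35·k^(0.35−1) = 0.09. Solving, k_gold = (0.35/0.09)^(1/0.65) ≈ 8.0802.
y_gold = 8.0802^0.35 ≈ 2.0778.
c_gold = y_gold − (n+δ)·k_gold = 2.0778 − 0.09·8.0802 ≈ 1.3506.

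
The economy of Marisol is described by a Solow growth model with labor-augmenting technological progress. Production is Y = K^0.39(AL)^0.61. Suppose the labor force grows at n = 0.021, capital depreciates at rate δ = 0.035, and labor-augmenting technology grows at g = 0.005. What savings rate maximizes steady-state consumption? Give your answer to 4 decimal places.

s_gold = 0.3900

The effective depreciation rate is n + g + δ = 0.021 + 0.005 + 0.035 = 0.061.
At the golden rule MPK = n+g+δ, and in any Cobb-Douglas steady state s = (n+g+δ)·k/y = MPK·k/y = capital's share 0.39.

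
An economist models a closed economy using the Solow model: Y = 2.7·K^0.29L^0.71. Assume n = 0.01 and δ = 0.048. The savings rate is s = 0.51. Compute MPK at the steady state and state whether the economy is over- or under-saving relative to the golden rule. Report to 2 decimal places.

over-saving; MPK ≈ 0.03

Capital per worker breaks even when investment replaces (n + δ)·k; here n + δ = 0.058.
Steady-state k*: s·A·k^0.29 = 0.058·k gives k* = (0.51·2.7/0.058)^(1/0.71) ≈ 86.5630.
MPK = 0.29·2.7·86.5630^(-0.71) ≈ 0.0330.
MPK < n+δ = 0.058, so the economy is dynamically inefficient (over-saving).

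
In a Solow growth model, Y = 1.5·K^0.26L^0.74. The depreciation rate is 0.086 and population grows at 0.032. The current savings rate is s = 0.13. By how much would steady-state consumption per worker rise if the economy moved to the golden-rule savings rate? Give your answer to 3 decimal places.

Δc ≈ 0.133

Break-even investment rate: n + δ = 0.032 + 0.086 = 0.118.
Current steady state (s = 0.13): k* = (0.13·1.5/0.118)^(1/0.74) ≈ 1.9715, y* = 1.5·1.9715^0.26 ≈ 1.7895, c* = (1−0.13)·1.7895 ≈ 1.5569.
Golden rule sets MPK = n+δ: 0.26·1.5·k^(0.26−1) = 0.118, so k_gold = (0.26·1.5/0.118)^(1/0.74) ≈ 5.0303.
y_gold = 1.5·5.0303^0.26 ≈ 2.2830, c_gold = y_gold − 0.118·k_gold ≈ 1.6894.
Gain: Δc = 1.6894 − 1.5569 ≈ 0.1325.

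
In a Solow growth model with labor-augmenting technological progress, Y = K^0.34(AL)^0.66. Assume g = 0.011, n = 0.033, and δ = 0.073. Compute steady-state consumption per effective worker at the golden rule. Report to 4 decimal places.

c_gold ≈ 1.1434

Break-even investment rate: n + g + δ = 0.033 + 0.011 + 0.073 = 0.117.
Maximizing c = f(k) − (n+g+δ)·k gives f'(k) = n+g+δ, i.e. 0.34·k^(0.34−1) = 0.117, so k_gold = (0.34/0.117)^(1/0.66) ≈ 5.0345.
y_gold = 5.0345^0.34 ≈ 1.7325.
c_gold = y_gold − (n+g+δ)·k_gold = 1.7325 − 0.117·5.0345 ≈ 1.1434.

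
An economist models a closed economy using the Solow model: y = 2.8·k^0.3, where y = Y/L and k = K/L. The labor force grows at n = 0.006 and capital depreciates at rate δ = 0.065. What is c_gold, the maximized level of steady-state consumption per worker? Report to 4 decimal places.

The effective depreciation rate is n + δ = 0.006 + 0.065 = 0.071.
Golden rule sets MPK = n+δ: 0.3·2.8·k^(0.3−1) = 0.071, so k_gold = (0.3·2.8/0.071)^(1/0.7) ≈ 34.1104.
y_gold = 2.8·34.1104^0.3 ≈ 8.0728.
c_gold = y_gold − (n+δ)·k_gold = 8.0728 − 0.071·34.1104 ≈ 5.6510.

c_gold ≈ 5.6510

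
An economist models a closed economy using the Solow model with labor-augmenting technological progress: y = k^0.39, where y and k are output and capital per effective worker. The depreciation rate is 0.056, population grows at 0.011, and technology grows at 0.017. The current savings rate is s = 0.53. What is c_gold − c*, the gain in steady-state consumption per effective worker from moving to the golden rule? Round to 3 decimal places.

Break-even investment rate: n + g + δ = 0.011 + 0.017 + 0.056 = 0.084.
Current steady state (s = 0.53): k* = (0.53/0.084)^(1/0.61) ≈ 20.4866, y* = 20.4866^0.39 ≈ 3.2469, c* = (1−0.53)·3.2469 ≈ 1.5261.
Maximizing c = f(k) − (n+g+δ)·k gives f'(k) = n+g+δ, i.e. 0.39·k^(0.39−1) = 0.084, so k_gold = (0.39/0.084)^(1/0.61) ≈ 12.3906.
y_gold = 12.3906^0.39 ≈ 2.6687, c_gold = y_gold − 0.084·k_gold ≈ 1.6279.
Gain: Δc = 1.6279 − 1.5261 ≈ 0.1019.

Δc ≈ 0.102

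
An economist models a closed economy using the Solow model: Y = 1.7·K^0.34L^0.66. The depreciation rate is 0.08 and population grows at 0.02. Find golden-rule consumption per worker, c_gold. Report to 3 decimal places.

Capital per worker breaks even when investment replaces (n + δ)·k; here n + δ = 0.1.
Maximizing c = f(k) − (n+δ)·k gives f'(k) = n+δ, i.e. 0.34·1.7·k^(0.34−1) = 0.1, so k_gold = (0.34·1.7/0.1)^(1/0.66) ≈ 14.2704.
y_gold = 1.7·14.2704^0.34 ≈ 4.1972.
c_gold = y_gold − (n+δ)·k_gold = 4.1972 − 0.1·14.2704 ≈ 2.7701.

c_gold ≈ 2.770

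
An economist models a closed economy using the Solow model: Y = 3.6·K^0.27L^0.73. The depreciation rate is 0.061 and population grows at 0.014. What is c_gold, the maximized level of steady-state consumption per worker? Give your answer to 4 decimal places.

Capital per worker breaks even when investment replaces (n + δ)·k; here n + δ = 0.075.
Maximizing c = f(k) − (n+δ)·k gives f'(k) = n+δ, i.e. 0.27·3.6·k^(0.27−1) = 0.075, so k_gold = (0.27·3.6/0.075)^(1/0.73) ≈ 33.4285.
y_gold = 3.6·33.4285^0.27 ≈ 9.2857.
c_gold = y_gold − (n+δ)·k_gold = 9.2857 − 0.075·33.4285 ≈ 6.7785.

c_gold ≈ 6.7785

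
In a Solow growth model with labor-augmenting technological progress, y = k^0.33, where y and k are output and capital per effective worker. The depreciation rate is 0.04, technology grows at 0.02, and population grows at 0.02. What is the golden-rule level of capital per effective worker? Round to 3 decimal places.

Break-even investment rate: n + g + δ = 0.02 + 0.02 + 0.04 = 0.08.
Golden rule sets MPK = n+g+δ: 0.33·k^(0.33−1) = 0.08, so k_gold = (0.33/0.08)^(1/0.67) ≈ 8.2898.

k_gold ≈ 8.290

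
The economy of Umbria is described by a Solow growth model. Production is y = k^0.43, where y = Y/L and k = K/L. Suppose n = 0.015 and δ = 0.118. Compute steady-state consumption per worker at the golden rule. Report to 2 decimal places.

Capital per worker breaks even when investment replaces (n + δ)·k; here n + δ = 0.133.
At the golden rule the marginal product of capital equals n+δ: 0.43·k^(0.43−1) = 0.133. Solving, k_gold = (0.43/0.133)^(1/0.57) ≈ 7.8355.
y_gold = 7.8355^0.43 ≈ 2.4235.
c_gold = y_gold − (n+δ)·k_gold = 2.4235 − 0.133·7.8355 ≈ 1.3814.

c_gold ≈ 1.38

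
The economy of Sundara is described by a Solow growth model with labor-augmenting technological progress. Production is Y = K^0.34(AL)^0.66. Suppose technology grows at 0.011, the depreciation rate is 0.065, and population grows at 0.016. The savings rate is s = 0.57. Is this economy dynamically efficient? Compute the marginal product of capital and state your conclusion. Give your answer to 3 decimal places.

dynamically inefficient; MPK ≈ 0.055

Capital per effective worker breaks even when investment replaces (n + g + δ)·k; here n + g + δ = 0.092.
Steady-state k*: s·k^0.34 = 0.092·k gives k* = (0.57/0.092)^(1/0.66) ≈ 15.8537.
MPK = 0.34·15.8537^(-0.66) ≈ 0.0549.
MPK < n+g+δ = 0.092, so the economy is dynamically inefficient (over-saving).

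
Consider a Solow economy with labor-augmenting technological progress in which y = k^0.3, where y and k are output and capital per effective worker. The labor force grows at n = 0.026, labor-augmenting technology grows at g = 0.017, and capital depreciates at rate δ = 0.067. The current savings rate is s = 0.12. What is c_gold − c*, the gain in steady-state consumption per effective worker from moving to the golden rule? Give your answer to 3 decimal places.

n + g + δ = 0.026 + 0.017 + 0.067 = 0.11.
Current steady state (s = 0.12): k* = (0.12/0.11)^(1/0.7) ≈ 1.1324, y* = 1.1324^0.3 ≈ 1.0380, c* = (1−0.12)·1.0380 ≈ 0.9134.
Golden rule sets MPK = n+g+δ: 0.3·k^(0.3−1) = 0.11, so k_gold = (0.3/0.11)^(1/0.7) ≈ 4.1925.
y_gold = 4.1925^0.3 ≈ 1.5372, c_gold = y_gold − 0.11·k_gold ≈ 1.0761.
Gain: Δc = 1.0761 − 0.9134 ≈ 0.1626.

Δc ≈ 0.163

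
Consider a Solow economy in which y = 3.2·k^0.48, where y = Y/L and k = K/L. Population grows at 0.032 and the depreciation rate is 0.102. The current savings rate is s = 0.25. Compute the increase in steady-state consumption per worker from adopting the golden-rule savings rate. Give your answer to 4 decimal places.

Δc ≈ 3.3225

The effective depreciation rate is n + δ = 0.032 + 0.102 = 0.134.
Current steady state (s = 0.25): k* = (0.25·3.2/0.134)^(1/0.52) ≈ 31.0656, y* = 3.2·31.0656^0.48 ≈ 16.6511, c* = (1−0.25)·16.6511 ≈ 12.4884.
Golden rule sets MPK = n+δ: 0.48·3.2·k^(0.48−1) = 0.134, so k_gold = (0.48·3.2/0.134)^(1/0.52) ≈ 108.9154.
y_gold = 3.2·108.9154^0.48 ≈ 30.4055, c_gold = y_gold − 0.134·k_gold ≈ 15.8109.
Gain: Δc = 15.8109 − 12.4884 ≈ 3.3225.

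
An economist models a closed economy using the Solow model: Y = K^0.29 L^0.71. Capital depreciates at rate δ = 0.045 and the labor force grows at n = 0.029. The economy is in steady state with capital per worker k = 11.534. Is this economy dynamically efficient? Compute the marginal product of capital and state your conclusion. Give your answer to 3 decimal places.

dynamically inefficient; MPK ≈ 0.051

Break-even investment rate: n + δ = 0.029 + 0.045 = 0.074.
MPK = 0.29·k^(0.29−1) = 0.29·11.534^(-0.71) ≈ 0.0511.
MPK < 0.074, so the economy is dynamically inefficient (over-saving).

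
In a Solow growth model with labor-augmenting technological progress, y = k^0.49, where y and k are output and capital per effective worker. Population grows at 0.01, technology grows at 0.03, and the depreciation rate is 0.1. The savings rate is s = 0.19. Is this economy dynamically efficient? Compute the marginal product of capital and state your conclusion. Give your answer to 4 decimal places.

dynamically efficient; MPK ≈ 0.3611

Break-even investment rate: n + g + δ = 0.01 + 0.03 + 0.1 = 0.14.
Steady-state k*: s·k^0.49 = 0.14·k gives k* = (0.19/0.14)^(1/0.51) ≈ 1.8199.
MPK = 0.49·1.8199^(-0.51) ≈ 0.3611.
MPK > n+g+δ = 0.14, so the economy is dynamically efficient (under-saving).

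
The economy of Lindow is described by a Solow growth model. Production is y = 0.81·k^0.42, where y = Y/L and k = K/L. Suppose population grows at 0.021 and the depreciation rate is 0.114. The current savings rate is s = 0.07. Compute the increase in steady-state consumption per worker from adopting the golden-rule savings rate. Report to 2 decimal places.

The effective depreciation rate is n + δ = 0.021 + 0.114 = 0.135.
Current steady state (s = 0.07): k* = (0.07·0.81/0.135)^(1/0.58) ≈ 0.2241, y* = 0.81·0.2241^0.42 ≈ 0.4322, c* = (1−0.07)·0.4322 ≈ 0.4019.
Maximizing c = f(k) − (n+δ)·k gives f'(k) = n+δ, i.e. 0.42·0.81·k^(0.42−1) = 0.135, so k_gold = (0.42·0.81/0.135)^(1/0.58) ≈ 4.9212.
y_gold = 0.81·4.9212^0.42 ≈ 1.5818, c_gold = y_gold − 0.135·k_gold ≈ 0.9174.
Gain: Δc = 0.9174 − 0.4019 ≈ 0.5155.

Δc ≈ 0.52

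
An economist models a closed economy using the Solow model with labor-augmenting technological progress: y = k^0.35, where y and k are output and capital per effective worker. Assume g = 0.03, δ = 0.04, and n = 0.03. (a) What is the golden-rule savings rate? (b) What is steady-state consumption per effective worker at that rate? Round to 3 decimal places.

(a) s_gold = 0.350; (b) c_gold ≈ 1.276

The effective depreciation rate is n + g + δ = 0.03 + 0.03 + 0.04 = 0.1.
For Cobb-Douglas, s_gold equals capital's share: s_gold = 0.35.
Golden rule sets MPK = n+g+δ: 0.35·k^(0.35−1) = 0.1, so k_gold = (0.35/0.1)^(1/0.65) ≈ 6.8711.
y_gold = 6.8711^0.35 ≈ 1.9632; c_gold = (1−0.35)·y_gold ≈ 1.2761.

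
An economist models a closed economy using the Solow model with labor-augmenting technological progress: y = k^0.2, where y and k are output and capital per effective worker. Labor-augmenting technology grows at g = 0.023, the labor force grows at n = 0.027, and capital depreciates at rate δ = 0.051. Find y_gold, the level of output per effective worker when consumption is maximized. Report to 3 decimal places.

y_gold ≈ 1.186

Break-even investment rate: n + g + δ = 0.027 + 0.023 + 0.051 = 0.101.
Golden rule sets MPK = n+g+δ: 0.2·k^(0.2−1) = 0.101, so k_gold = (0.2/0.101)^(1/0.8) ≈ 2.3490.
Output: y_gold = k_gold^0.2 = 2.3490^0.2 ≈ 1.1863.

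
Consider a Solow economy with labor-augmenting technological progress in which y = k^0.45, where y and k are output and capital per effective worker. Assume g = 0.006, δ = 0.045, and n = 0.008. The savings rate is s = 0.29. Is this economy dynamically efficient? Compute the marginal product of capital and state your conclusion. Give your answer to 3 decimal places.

dynamically efficient; MPK ≈ 0.092

n + g + δ = 0.008 + 0.006 + 0.045 = 0.059.
Steady-state k*: s·k^0.45 = 0.059·k gives k* = (0.29/0.059)^(1/0.55) ≈ 18.0866.
MPK = 0.45·18.0866^(-0.55) ≈ 0.0916.
MPK > n+g+δ = 0.059, so the economy is dynamically efficient (under-saving).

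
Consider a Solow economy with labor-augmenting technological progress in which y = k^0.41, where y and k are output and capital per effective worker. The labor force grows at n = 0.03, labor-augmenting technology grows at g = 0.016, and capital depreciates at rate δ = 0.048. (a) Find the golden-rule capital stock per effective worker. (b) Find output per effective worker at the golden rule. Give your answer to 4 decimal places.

(a) k_gold ≈ 12.1384; (b) y_gold ≈ 2.7830

Break-even investment rate: n + g + δ = 0.03 + 0.016 + 0.048 = 0.094.
Maximizing c = f(k) − (n+g+δ)·k gives f'(k) = n+g+δ, i.e. 0.41·k^(0.41−1) = 0.094, so k_gold = (0.41/0.094)^(1/0.59) ≈ 12.1384.
y_gold = 12.1384^0.41 ≈ 2.7830.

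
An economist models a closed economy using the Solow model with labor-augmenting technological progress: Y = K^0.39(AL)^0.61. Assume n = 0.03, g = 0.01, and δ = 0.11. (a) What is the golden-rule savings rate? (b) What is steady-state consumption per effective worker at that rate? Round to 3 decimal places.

n + g + δ = 0.03 + 0.01 + 0.11 = 0.15.
For Cobb-Douglas, s_gold equals capital's share: s_gold = 0.39.
Maximizing c = f(k) − (n+g+δ)·k gives f'(k) = n+g+δ, i.e. 0.39·k^(0.39−1) = 0.15, so k_gold = (0.39/0.15)^(1/0.61) ≈ 4.7894.
y_gold = 4.7894^0.39 ≈ 1.8421; c_gold = (1−0.39)·y_gold ≈ 1.1237.

(a) s_gold = 0.390; (b) c_gold ≈ 1.124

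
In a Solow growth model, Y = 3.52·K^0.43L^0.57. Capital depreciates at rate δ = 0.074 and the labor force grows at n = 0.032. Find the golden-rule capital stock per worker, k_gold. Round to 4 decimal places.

k_gold ≈ 106.1204

Capital per worker breaks even when investment replaces (n + δ)·k; here n + δ = 0.106.
Setting f'(k) = n+δ gives 0.43·3.52·k^(0.43−1) = 0.106, hence k_gold = (0.43·3.52/0.106)^(1/0.57) ≈ 106.1204.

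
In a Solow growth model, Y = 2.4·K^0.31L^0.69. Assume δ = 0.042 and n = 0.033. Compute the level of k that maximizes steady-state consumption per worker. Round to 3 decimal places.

k_gold ≈ 27.811

Break-even investment rate: n + δ = 0.033 + 0.042 = 0.075.
Golden rule sets MPK = n+δ: 0.31·2.4·k^(0.31−1) = 0.075, so k_gold = (0.31·2.4/0.075)^(1/0.69) ≈ 27.8112.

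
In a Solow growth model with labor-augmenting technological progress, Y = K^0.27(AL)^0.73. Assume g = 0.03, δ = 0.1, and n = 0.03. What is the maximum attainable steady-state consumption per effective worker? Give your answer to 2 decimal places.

Break-even investment rate: n + g + δ = 0.03 + 0.03 + 0.1 = 0.16.
Setting f'(k) = n+g+δ gives 0.27·k^(0.27−1) = 0.16, hence k_gold = (0.27/0.16)^(1/0.73) ≈ 2.0478.
y_gold = 2.0478^0.27 ≈ 1.2135.
c_gold = y_gold − (n+g+δ)·k_gold = 1.2135 − 0.16·2.0478 ≈ 0.8859.

c_gold ≈ 0.89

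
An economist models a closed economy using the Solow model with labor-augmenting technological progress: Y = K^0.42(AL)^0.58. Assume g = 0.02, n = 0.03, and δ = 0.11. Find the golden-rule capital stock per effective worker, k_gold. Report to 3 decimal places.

The effective depreciation rate is n + g + δ = 0.03 + 0.02 + 0.11 = 0.16.
Setting f'(k) = n+g+δ gives 0.42·k^(0.42−1) = 0.16, hence k_gold = (0.42/0.16)^(1/0.58) ≈ 5.2800.

k_gold ≈ 5.280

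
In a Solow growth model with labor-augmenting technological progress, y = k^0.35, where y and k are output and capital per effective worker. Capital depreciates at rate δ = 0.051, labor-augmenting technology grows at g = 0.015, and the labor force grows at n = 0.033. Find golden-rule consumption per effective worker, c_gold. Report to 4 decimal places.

n + g + δ = 0.033 + 0.015 + 0.051 = 0.099.
Golden rule sets MPK = n+g+δ: 0.35·k^(0.35−1) = 0.099, so k_gold = (0.35/0.099)^(1/0.65) ≈ 6.9782.
y_gold = 6.9782^0.35 ≈ 1.9738.
c_gold = y_gold − (n+g+δ)·k_gold = 1.9738 − 0.099·6.9782 ≈ 1.2830.

c_gold ≈ 1.2830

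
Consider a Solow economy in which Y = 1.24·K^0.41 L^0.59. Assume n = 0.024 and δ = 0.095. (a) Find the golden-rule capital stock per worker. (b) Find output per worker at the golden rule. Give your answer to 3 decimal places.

(a) k_gold ≈ 11.720; (b) y_gold ≈ 3.402

The effective depreciation rate is n + δ = 0.024 + 0.095 = 0.119.
Maximizing c = f(k) − (n+δ)·k gives f'(k) = n+δ, i.e. 0.41·1.24·k^(0.41−1) = 0.119, so k_gold = (0.41·1.24/0.119)^(1/0.59) ≈ 11.7196.
y_gold = 1.24·11.7196^0.41 ≈ 3.4015.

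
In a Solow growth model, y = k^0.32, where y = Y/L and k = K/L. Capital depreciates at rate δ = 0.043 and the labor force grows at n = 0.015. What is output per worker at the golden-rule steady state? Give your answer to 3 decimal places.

y_gold ≈ 2.234

n + δ = 0.015 + 0.043 = 0.058.
Golden rule sets MPK = n+δ: 0.32·k^(0.32−1) = 0.058, so k_gold = (0.32/0.058)^(1/0.68) ≈ 12.3245.
Output: y_gold = k_gold^0.32 = 12.3245^0.32 ≈ 2.2338.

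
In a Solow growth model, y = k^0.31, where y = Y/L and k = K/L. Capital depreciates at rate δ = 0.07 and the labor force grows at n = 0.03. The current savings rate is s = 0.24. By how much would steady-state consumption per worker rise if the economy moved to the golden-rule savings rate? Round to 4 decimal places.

The effective depreciation rate is n + δ = 0.03 + 0.07 = 0.1.
Current steady state (s = 0.24): k* = (0.24/0.1)^(1/0.69) ≈ 3.5566, y* = 3.5566^0.31 ≈ 1.4819, c* = (1−0.24)·1.4819 ≈ 1.1262.
Golden rule sets MPK = n+δ: 0.31·k^(0.31−1) = 0.1, so k_gold = (0.31/0.1)^(1/0.69) ≈ 5.1537.
y_gold = 5.1537^0.31 ≈ 1.6625, c_gold = y_gold − 0.1·k_gold ≈ 1.1471.
Gain: Δc = 1.1471 − 1.1262 ≈ 0.0209.

Δc ≈ 0.0209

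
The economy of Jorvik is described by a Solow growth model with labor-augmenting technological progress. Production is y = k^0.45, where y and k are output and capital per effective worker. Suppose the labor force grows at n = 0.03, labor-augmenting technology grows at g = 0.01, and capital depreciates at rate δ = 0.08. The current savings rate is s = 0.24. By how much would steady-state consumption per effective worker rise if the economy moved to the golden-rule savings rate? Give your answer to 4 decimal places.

Δc ≈ 0.2819

n + g + δ = 0.03 + 0.01 + 0.08 = 0.12.
Current steady state (s = 0.24): k* = (0.24/0.12)^(1/0.55) ≈ 3.5264, y* = 3.5264^0.45 ≈ 1.7632, c* = (1−0.24)·1.7632 ≈ 1.3400.
At the golden rule the marginal product of capital equals n+g+δ: 0.45·k^(0.45−1) = 0.12. Solving, k_gold = (0.45/0.12)^(1/0.55) ≈ 11.0584.
y_gold = 11.0584^0.45 ≈ 2.9489, c_gold = y_gold − 0.12·k_gold ≈ 1.6219.
Gain: Δc = 1.6219 − 1.3400 ≈ 0.2819.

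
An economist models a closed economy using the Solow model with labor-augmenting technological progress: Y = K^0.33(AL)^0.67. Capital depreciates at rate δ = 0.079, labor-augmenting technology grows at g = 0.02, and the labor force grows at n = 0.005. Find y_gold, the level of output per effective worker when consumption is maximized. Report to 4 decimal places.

Break-even investment rate: n + g + δ = 0.005 + 0.02 + 0.079 = 0.104.
Setting f'(k) = n+g+δ gives 0.33·k^(0.33−1) = 0.104, hence k_gold = (0.33/0.104)^(1/0.67) ≈ 5.6037.
Output: y_gold = k_gold^0.33 = 5.6037^0.33 ≈ 1.7660.

y_gold ≈ 1.7660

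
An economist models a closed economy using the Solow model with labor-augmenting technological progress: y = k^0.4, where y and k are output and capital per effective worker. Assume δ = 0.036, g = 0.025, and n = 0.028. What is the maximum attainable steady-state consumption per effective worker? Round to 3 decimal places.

c_gold ≈ 1.634

Capital per effective worker breaks even when investment replaces (n + g + δ)·k; here n + g + δ = 0.089.
At the golden rule the marginal product of capital equals n+g+δ: 0.4·k^(0.4−1) = 0.089. Solving, k_gold = (0.4/0.089)^(1/0.6) ≈ 12.2401.
y_gold = 12.2401^0.4 ≈ 2.7234.
c_gold = y_gold − (n+g+δ)·k_gold = 2.7234 − 0.089·12.2401 ≈ 1.6340.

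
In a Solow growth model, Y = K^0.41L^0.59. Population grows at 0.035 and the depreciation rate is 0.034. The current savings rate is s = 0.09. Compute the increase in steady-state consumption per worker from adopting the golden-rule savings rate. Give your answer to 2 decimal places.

Break-even investment rate: n + δ = 0.035 + 0.034 = 0.069.
Current steady state (s = 0.09): k* = (0.09/0.069)^(1/0.59) ≈ 1.5689, y* = 1.5689^0.41 ≈ 1.2028, c* = (1−0.09)·1.2028 ≈ 1.0945.
Golden rule sets MPK = n+δ: 0.41·k^(0.41−1) = 0.069, so k_gold = (0.41/0.069)^(1/0.59) ≈ 20.5000.
y_gold = 20.5000^0.41 ≈ 3.4500, c_gold = y_gold − 0.069·k_gold ≈ 2.0355.
Gain: Δc = 2.0355 − 1.0945 ≈ 0.9410.

Δc ≈ 0.94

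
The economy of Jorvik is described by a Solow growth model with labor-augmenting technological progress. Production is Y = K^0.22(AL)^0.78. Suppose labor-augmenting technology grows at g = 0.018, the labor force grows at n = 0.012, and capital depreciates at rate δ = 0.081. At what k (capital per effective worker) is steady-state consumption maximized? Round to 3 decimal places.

The effective depreciation rate is n + g + δ = 0.012 + 0.018 + 0.081 = 0.111.
Golden rule sets MPK = n+g+δ: 0.22·k^(0.22−1) = 0.111, so k_gold = (0.22/0.111)^(1/0.78) ≈ 2.4038.

k_gold ≈ 2.404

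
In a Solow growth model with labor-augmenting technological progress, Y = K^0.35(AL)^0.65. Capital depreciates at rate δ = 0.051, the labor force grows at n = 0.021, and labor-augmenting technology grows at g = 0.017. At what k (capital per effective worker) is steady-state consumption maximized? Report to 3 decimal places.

k_gold ≈ 8.220

Break-even investment rate: n + g + δ = 0.021 + 0.017 + 0.051 = 0.089.
Setting f'(k) = n+g+δ gives 0.35·k^(0.35−1) = 0.089, hence k_gold = (0.35/0.089)^(1/0.65) ≈ 8.2203.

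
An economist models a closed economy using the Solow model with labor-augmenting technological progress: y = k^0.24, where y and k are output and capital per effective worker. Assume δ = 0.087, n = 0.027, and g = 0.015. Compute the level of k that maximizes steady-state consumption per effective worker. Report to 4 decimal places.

The effective depreciation rate is n + g + δ = 0.027 + 0.015 + 0.087 = 0.129.
Setting f'(k) = n+g+δ gives 0.24·k^(0.24−1) = 0.129, hence k_gold = (0.24/0.129)^(1/0.76) ≈ 2.2634.

k_gold ≈ 2.2634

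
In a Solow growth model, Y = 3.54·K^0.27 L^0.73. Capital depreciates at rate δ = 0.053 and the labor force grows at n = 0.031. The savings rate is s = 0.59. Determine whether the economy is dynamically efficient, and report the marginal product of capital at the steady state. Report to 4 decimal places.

n + δ = 0.031 + 0.053 = 0.084.
Steady-state k*: s·A·k^0.27 = 0.084·k gives k* = (0.59·3.54/0.084)^(1/0.73) ≈ 81.6109.
MPK = 0.27·3.54·81.6109^(-0.73) ≈ 0.0384.
MPK < n+δ = 0.084, so the economy is dynamically inefficient (over-saving).

dynamically inefficient; MPK ≈ 0.0384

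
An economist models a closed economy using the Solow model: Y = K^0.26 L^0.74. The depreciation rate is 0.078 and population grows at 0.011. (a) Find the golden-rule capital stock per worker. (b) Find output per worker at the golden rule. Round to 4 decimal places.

Break-even investment rate: n + δ = 0.011 + 0.078 = 0.089.
Setting f'(k) = n+δ gives 0.26·k^(0.26−1) = 0.089, hence k_gold = (0.26/0.089)^(1/0.74) ≈ 4.2576.
y_gold = 4.2576^0.26 ≈ 1.4574.

(a) k_gold ≈ 4.2576; (b) y_gold ≈ 1.4574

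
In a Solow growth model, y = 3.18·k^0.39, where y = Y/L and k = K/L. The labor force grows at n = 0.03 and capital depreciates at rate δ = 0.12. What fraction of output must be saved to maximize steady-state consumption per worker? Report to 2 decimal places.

The effective depreciation rate is n + δ = 0.03 + 0.12 = 0.15.
At the golden rule MPK = n+δ, and in any Cobb-Douglas steady state s = (n+δ)·k/y = MPK·k/y = capital's share 0.39.

s_gold = 0.39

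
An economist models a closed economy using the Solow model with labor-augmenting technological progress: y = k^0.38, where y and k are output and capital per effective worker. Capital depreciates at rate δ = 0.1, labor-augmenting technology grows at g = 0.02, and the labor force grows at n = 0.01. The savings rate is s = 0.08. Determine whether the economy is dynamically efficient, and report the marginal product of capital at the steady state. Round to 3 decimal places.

The effective depreciation rate is n + g + δ = 0.01 + 0.02 + 0.1 = 0.13.
Steady-state k*: s·k^0.38 = 0.13·k gives k* = (0.08/0.13)^(1/0.62) ≈ 0.4570.
MPK = 0.38·0.4570^(-0.62) ≈ 0.6175.
MPK > n+g+δ = 0.13, so the economy is dynamically efficient (under-saving).

dynamically efficient; MPK ≈ 0.618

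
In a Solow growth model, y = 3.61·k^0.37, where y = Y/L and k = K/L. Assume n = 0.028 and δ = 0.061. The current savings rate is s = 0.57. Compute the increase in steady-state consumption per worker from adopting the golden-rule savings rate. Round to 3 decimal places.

Break-even investment rate: n + δ = 0.028 + 0.061 = 0.089.
Current steady state (s = 0.57): k* = (0.57·3.61/0.089)^(1/0.63) ≈ 146.2402, y* = 3.61·146.2402^0.37 ≈ 22.8340, c* = (1−0.57)·22.8340 ≈ 9.8186.
Golden rule sets MPK = n+δ: 0.37·3.61·k^(0.37−1) = 0.089, so k_gold = (0.37·3.61/0.089)^(1/0.63) ≈ 73.6500.
y_gold = 3.61·73.6500^0.37 ≈ 17.7158, c_gold = y_gold − 0.089·k_gold ≈ 11.1610.
Gain: Δc = 11.1610 − 9.8186 ≈ 1.3423.

Δc ≈ 1.342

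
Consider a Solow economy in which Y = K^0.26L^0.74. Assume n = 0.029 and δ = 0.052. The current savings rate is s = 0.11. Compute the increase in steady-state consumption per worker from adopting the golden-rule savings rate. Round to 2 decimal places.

Δc ≈ 0.12

Break-even investment rate: n + δ = 0.029 + 0.052 = 0.081.
Current steady state (s = 0.11): k* = (0.11/0.081)^(1/0.74) ≈ 1.5122, y* = 1.5122^0.26 ≈ 1.1135, c* = (1−0.11)·1.1135 ≈ 0.9910.
Golden rule sets MPK = n+δ: 0.26·k^(0.26−1) = 0.081, so k_gold = (0.26/0.081)^(1/0.74) ≈ 4.8355.
y_gold = 4.8355^0.26 ≈ 1.5065, c_gold = y_gold − 0.081·k_gold ≈ 1.1148.
Gain: Δc = 1.1148 − 0.9910 ≈ 0.1237.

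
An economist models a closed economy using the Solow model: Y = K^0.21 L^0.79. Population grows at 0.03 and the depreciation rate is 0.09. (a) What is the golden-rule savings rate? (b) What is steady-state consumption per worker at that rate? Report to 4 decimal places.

(a) s_gold = 0.2100; (b) c_gold ≈ 0.9167

Capital per worker breaks even when investment replaces (n + δ)·k; here n + δ = 0.12.
For Cobb-Douglas, s_gold equals capital's share: s_gold = 0.21.
Golden rule sets MPK = n+δ: 0.21·k^(0.21−1) = 0.12, so k_gold = (0.21/0.12)^(1/0.79) ≈ 2.0307.
y_gold = 2.0307^0.21 ≈ 1.1604; c_gold = (1−0.21)·y_gold ≈ 0.9167.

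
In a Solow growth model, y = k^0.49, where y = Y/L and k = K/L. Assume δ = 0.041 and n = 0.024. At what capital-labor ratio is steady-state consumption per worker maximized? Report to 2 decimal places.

k_gold ≈ 52.50

Capital per worker breaks even when investment replaces (n + δ)·k; here n + δ = 0.065.
At the golden rule the marginal product of capital equals n+δ: 0.49·k^(0.49−1) = 0.065. Solving, k_gold = (0.49/0.065)^(1/0.51) ≈ 52.5004.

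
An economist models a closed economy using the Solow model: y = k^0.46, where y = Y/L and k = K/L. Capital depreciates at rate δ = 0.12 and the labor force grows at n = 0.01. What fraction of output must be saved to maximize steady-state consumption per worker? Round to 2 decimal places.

s_gold = 0.46

n + δ = 0.01 + 0.12 = 0.13.
At the golden rule MPK = n+δ, and in any Cobb-Douglas steady state s = (n+δ)·k/y = MPK·k/y = capital's share 0.46.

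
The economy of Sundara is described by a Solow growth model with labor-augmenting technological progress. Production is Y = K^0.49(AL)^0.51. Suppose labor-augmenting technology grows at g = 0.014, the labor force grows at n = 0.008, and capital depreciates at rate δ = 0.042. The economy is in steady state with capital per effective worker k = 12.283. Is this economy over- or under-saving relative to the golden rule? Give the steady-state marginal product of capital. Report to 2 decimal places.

Break-even investment rate: n + g + δ = 0.008 + 0.014 + 0.042 = 0.064.
MPK = 0.49·k^(0.49−1) = 0.49·12.283^(-0.51) ≈ 0.1363.
MPK > 0.064, so the economy is dynamically efficient (under-saving).

under-saving; MPK ≈ 0.14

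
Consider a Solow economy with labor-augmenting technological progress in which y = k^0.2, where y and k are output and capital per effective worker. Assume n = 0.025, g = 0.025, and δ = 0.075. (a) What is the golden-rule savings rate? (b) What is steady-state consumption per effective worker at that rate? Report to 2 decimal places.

(a) s_gold = 0.20; (b) c_gold ≈ 0.90

Capital per effective worker breaks even when investment replaces (n + g + δ)·k; here n + g + δ = 0.125.
For Cobb-Douglas, s_gold equals capital's share: s_gold = 0.2.
Setting f'(k) = n+g+δ gives 0.2·k^(0.2−1) = 0.125, hence k_gold = (0.2/0.125)^(1/0.8) ≈ 1.7995.
y_gold = 1.7995^0.2 ≈ 1.1247; c_gold = (1−0.2)·y_gold ≈ 0.8997.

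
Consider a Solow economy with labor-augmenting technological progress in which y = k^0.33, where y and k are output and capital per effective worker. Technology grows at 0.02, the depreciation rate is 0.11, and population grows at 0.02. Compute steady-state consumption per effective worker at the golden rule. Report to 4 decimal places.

Capital per effective worker breaks even when investment replaces (n + g + δ)·k; here n + g + δ = 0.15.
Maximizing c = f(k) − (n+g+δ)·k gives f'(k) = n+g+δ, i.e. 0.33·k^(0.33−1) = 0.15, so k_gold = (0.33/0.15)^(1/0.67) ≈ 3.2440.
y_gold = 3.2440^0.33 ≈ 1.4745.
c_gold = y_gold − (n+g+δ)·k_gold = 1.4745 − 0.15·3.2440 ≈ 0.9879.

c_gold ≈ 0.9879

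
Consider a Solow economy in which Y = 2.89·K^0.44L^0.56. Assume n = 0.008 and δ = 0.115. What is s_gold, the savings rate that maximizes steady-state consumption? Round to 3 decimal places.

s_gold = 0.440

The effective depreciation rate is n + δ = 0.008 + 0.115 = 0.123.
At the golden rule MPK = n+δ, and in any Cobb-Douglas steady state s = (n+δ)·k/y = MPK·k/y = capital's share 0.44.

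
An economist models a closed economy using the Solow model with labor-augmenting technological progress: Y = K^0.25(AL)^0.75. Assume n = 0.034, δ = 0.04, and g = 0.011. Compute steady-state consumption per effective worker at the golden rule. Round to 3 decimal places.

The effective depreciation rate is n + g + δ = 0.034 + 0.011 + 0.04 = 0.085.
Maximizing c = f(k) − (n+g+δ)·k gives f'(k) = n+g+δ, i.e. 0.25·k^(0.25−1) = 0.085, so k_gold = (0.25/0.085)^(1/0.75) ≈ 4.2140.
y_gold = 4.2140^0.25 ≈ 1.4328.
c_gold = y_gold − (n+g+δ)·k_gold = 1.4328 − 0.085·4.2140 ≈ 1.0746.

c_gold ≈ 1.075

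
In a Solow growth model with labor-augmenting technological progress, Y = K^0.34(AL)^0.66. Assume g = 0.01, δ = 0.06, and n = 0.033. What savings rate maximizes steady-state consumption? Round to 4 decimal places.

Break-even investment rate: n + g + δ = 0.033 + 0.01 + 0.06 = 0.103.
At the golden rule MPK = n+g+δ, and in any Cobb-Douglas steady state s = (n+g+δ)·k/y = MPK·k/y = capital's share 0.34.

s_gold = 0.3400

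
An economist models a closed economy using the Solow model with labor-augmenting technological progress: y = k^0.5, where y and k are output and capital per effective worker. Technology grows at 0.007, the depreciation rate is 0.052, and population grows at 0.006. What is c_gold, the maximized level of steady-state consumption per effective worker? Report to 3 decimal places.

c_gold ≈ 3.846

Capital per effective worker breaks even when investment replaces (n + g + δ)·k; here n + g + δ = 0.065.
Maximizing c = f(k) − (n+g+δ)·k gives f'(k) = n+g+δ, i.e. 0.5·k^(0.5−1) = 0.065, so k_gold = (0.5/0.065)^(1/0.5) ≈ 59.1716.
y_gold = 59.1716^0.5 ≈ 7.6923.
c_gold = y_gold − (n+g+δ)·k_gold = 7.6923 − 0.065·59.1716 ≈ 3.8462.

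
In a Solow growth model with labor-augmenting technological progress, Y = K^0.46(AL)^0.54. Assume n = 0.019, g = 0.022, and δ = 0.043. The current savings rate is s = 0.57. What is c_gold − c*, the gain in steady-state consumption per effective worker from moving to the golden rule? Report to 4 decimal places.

Δc ≈ 0.1014

n + g + δ = 0.019 + 0.022 + 0.043 = 0.084.
Current steady state (s = 0.57): k* = (0.57/0.084)^(1/0.54) ≈ 34.6730, y* = 34.6730^0.46 ≈ 5.1097, c* = (1−0.57)·5.1097 ≈ 2.1972.
Golden rule sets MPK = n+g+δ: 0.46·k^(0.46−1) = 0.084, so k_gold = (0.46/0.084)^(1/0.54) ≈ 23.3106.
y_gold = 23.3106^0.46 ≈ 4.2567, c_gold = y_gold − 0.084·k_gold ≈ 2.2986.
Gain: Δc = 2.2986 − 2.1972 ≈ 0.1014.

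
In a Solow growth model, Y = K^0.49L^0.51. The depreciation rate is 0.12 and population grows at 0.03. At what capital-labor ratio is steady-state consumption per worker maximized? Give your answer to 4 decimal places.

n + δ = 0.03 + 0.12 = 0.15.
Golden rule sets MPK = n+δ: 0.49·k^(0.49−1) = 0.15, so k_gold = (0.49/0.15)^(1/0.51) ≈ 10.1871.

k_gold ≈ 10.1871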